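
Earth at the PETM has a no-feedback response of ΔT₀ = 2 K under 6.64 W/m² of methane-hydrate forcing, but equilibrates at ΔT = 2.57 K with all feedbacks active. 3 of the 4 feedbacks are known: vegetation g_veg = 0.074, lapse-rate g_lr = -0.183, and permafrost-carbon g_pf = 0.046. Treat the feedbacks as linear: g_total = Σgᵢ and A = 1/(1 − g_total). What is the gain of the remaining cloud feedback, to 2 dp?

Amplification A = ΔT/ΔT₀ = 2.57/2 = 1.285.
Total gain g = 1 − 1/A = 1 − 1/1.285 = 0.2218.
Known gains sum to 0.074 − 0.183 + 0.046 = -0.063.
g_cld = 0.2218 + 0.063 = 0.28.

0.28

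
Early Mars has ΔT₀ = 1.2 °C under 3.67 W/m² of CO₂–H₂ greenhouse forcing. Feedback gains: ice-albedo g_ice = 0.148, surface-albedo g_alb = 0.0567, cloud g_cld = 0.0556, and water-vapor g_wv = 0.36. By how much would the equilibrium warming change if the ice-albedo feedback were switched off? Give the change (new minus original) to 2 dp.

Original: g = 0.6203, ΔT = 1.2/(1−0.6203) = 3.1604 °C.
Without ice-albedo: g' = 0.4723, ΔT' = 1.2/(1−0.4723) = 2.2740 °C.
Change = 2.2740 − 3.1604 = -0.89 °C.

-0.89 °C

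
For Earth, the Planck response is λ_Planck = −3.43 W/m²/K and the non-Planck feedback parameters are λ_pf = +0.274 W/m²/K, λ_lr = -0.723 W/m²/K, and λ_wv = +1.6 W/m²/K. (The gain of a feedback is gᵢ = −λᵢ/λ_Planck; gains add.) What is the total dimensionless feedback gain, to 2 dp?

Convert to gains: g_pf = 0.274/3.43 = 0.07988; g_lr = -0.723/3.43 = -0.2108; g_wv = 1.6/3.43 = 0.4665.
Total gain g = 0.33558.

0.34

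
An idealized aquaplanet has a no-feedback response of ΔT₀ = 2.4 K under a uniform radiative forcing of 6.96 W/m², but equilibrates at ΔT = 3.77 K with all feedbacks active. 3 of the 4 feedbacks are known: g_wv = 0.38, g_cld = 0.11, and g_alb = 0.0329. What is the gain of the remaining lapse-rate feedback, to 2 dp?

-0.16

Amplification A = ΔT/ΔT₀ = 3.77/2.4 = 1.571.
Total gain g = 1 − 1/A = 1 − 1/1.571 = 0.3635.
Known gains sum to 0.38 + 0.11 + 0.0329 = 0.5229.
g_lr = 0.3635 − 0.5229 = -0.16.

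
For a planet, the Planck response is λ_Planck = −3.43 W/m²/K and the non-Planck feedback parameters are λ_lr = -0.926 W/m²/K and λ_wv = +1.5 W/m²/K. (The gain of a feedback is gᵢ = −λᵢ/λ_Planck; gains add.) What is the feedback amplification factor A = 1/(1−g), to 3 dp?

Convert to gains: g_lr = -0.926/3.43 = -0.27; g_wv = 1.5/3.43 = 0.4373.
Total gain g = 0.1673.
A = 1/(1 − 0.1673) = 1.201.

1.201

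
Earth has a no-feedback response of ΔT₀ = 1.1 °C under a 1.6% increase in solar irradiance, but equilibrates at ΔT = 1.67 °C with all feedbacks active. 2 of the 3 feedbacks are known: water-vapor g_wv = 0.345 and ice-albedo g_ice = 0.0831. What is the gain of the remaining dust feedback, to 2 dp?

-0.09

Amplification A = ΔT/ΔT₀ = 1.67/1.1 = 1.518.
Total gain g = 1 − 1/A = 1 − 1/1.518 = 0.3412.
Known gains sum to 0.345 + 0.0831 = 0.4281.
g_dust = 0.3412 − 0.4281 = -0.09.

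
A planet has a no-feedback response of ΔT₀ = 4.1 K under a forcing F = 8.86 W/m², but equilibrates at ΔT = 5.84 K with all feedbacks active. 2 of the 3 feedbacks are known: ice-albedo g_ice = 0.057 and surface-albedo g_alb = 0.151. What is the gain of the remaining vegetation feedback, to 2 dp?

Amplification A = ΔT/ΔT₀ = 5.84/4.1 = 1.424.
Total gain g = 1 − 1/A = 1 − 1/1.424 = 0.2978.
Known gains sum to 0.057 + 0.151 = 0.208.
g_veg = 0.2978 − 0.208 = 0.09.

0.09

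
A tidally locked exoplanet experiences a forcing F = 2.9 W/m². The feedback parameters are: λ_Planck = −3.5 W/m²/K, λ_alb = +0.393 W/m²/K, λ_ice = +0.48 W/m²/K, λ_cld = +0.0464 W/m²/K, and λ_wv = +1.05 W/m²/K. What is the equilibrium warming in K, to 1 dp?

1.9 K

Net feedback parameter λ = (−3.5) + (+0.393) + (+0.48) + (+0.0464) + (+1.05) = -1.5306 W/m²/K.
ΔT = −F/λ = −2.9/(-1.5306) = 1.9 K.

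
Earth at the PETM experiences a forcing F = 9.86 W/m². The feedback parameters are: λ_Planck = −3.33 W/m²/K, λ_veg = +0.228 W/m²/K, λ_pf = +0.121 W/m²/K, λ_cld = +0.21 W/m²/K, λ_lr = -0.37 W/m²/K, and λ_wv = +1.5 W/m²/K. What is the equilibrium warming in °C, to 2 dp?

Net feedback parameter λ = (−3.33) + (+0.228) + (+0.121) + (+0.21) + (-0.37) + (+1.5) = -1.641 W/m²/K.
ΔT = −F/λ = −9.86/(-1.641) = 6.01 °C.

6.01 °C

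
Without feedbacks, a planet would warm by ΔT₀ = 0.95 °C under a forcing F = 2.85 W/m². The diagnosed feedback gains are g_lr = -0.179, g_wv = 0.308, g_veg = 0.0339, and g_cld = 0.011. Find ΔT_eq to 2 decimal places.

Total gain g = -0.179 + 0.308 + 0.0339 + 0.011 = 0.1739.
Amplification A = 1/(1 − 0.1739) = 1.211.
ΔT = 0.95 × 1.211 = 1.15 °C.

1.15 °C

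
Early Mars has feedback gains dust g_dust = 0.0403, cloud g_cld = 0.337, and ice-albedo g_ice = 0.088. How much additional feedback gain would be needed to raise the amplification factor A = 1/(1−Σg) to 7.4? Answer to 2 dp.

Current total gain = 0.4653.
Target gain for A = 7.4: g* = 1 − 1/7.4 = 0.8649.
Additional gain needed = 0.8649 − 0.4653 = 0.40.

0.40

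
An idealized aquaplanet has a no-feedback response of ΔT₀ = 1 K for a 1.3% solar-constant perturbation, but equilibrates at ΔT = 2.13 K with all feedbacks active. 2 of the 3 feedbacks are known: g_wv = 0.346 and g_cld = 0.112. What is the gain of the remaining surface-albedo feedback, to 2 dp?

0.07

Amplification A = ΔT/ΔT₀ = 2.13/1 = 2.13.
Total gain g = 1 − 1/A = 1 − 1/2.13 = 0.5305.
Known gains sum to 0.346 + 0.112 = 0.458.
g_alb = 0.5305 − 0.458 = 0.07.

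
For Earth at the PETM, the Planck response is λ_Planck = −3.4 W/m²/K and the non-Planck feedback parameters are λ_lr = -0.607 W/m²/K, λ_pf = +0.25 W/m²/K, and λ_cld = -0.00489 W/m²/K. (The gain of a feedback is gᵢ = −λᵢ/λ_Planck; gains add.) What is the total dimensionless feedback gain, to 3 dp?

-0.106

Convert to gains: g_lr = -0.607/3.4 = -0.1785; g_pf = 0.25/3.4 = 0.07353; g_cld = -0.00489/3.4 = -0.001438.
Total gain g = -0.106408.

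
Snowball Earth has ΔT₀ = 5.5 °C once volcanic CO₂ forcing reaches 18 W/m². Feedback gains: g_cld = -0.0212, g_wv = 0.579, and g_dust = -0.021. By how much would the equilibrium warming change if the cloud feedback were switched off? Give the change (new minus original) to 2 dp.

Original: g = 0.5368, ΔT = 5.5/(1−0.5368) = 11.8739 °C.
Without cloud: g' = 0.558, ΔT' = 5.5/(1−0.558) = 12.4434 °C.
Change = 12.4434 − 11.8739 = 0.57 °C.

0.57 °C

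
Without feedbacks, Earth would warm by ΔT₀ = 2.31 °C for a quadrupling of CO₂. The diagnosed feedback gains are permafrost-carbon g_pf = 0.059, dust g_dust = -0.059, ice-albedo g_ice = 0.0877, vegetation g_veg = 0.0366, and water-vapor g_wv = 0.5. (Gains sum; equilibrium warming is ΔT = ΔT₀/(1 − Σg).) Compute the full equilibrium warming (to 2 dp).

6.15 °C

Total gain g = 0.059 − 0.059 + 0.0877 + 0.0366 + 0.5 = 0.6243.
Amplification A = 1/(1 − 0.6243) = 2.662.
ΔT = 2.31 × 2.662 = 6.15 °C.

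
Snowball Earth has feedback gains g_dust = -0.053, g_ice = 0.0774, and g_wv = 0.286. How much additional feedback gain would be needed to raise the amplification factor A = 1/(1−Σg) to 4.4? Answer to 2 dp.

Current total gain = 0.3104.
Target gain for A = 4.4: g* = 1 − 1/4.4 = 0.7727.
Additional gain needed = 0.7727 − 0.3104 = 0.46.

0.46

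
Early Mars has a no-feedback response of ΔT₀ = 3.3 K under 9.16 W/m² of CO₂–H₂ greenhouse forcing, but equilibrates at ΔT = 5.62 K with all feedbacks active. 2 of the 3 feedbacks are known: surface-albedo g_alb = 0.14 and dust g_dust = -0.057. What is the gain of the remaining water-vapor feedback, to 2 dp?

0.33

Amplification A = ΔT/ΔT₀ = 5.62/3.3 = 1.703.
Total gain g = 1 − 1/A = 1 − 1/1.703 = 0.4128.
Known gains sum to 0.14 − 0.057 = 0.083.
g_wv = 0.4128 − 0.083 = 0.33.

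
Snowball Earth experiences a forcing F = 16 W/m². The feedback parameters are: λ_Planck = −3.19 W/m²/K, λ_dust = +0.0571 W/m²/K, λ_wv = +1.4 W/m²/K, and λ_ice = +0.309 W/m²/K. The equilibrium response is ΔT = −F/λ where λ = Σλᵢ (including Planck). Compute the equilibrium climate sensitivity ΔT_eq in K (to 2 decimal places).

11.24 K

Net feedback parameter λ = (−3.19) + (+0.0571) + (+1.4) + (+0.309) = -1.4239 W/m²/K.
ΔT = −F/λ = −16/(-1.4239) = 11.24 K.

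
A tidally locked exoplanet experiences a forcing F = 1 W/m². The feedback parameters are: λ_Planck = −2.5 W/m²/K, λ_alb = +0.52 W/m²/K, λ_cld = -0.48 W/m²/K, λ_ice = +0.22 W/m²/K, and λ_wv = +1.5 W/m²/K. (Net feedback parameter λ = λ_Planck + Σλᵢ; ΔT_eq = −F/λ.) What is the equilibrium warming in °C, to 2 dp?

Net feedback parameter λ = (−2.5) + (+0.52) + (-0.48) + (+0.22) + (+1.5) = -0.74 W/m²/K.
ΔT = −F/λ = −1/(-0.74) = 1.35 °C.

1.35 °C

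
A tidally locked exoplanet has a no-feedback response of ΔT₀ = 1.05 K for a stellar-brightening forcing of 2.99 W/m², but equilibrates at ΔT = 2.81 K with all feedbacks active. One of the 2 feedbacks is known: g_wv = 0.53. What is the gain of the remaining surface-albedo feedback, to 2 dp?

0.10

Amplification A = ΔT/ΔT₀ = 2.81/1.05 = 2.676.
Total gain g = 1 − 1/A = 1 − 1/2.676 = 0.6263.
The known gain is 0.53.
g_alb = 0.6263 − 0.53 = 0.10.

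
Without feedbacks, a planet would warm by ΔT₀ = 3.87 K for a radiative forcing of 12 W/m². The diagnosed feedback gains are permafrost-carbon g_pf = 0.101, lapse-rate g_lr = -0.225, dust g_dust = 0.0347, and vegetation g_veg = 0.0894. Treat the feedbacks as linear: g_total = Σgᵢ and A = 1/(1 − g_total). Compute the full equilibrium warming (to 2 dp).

Total gain g = 0.101 − 0.225 + 0.0347 + 0.0894 = 0.0001.
Amplification A = 1/(1 − 0.0001) = 1.
ΔT = 3.87 × 1 = 3.87 K.

3.87 K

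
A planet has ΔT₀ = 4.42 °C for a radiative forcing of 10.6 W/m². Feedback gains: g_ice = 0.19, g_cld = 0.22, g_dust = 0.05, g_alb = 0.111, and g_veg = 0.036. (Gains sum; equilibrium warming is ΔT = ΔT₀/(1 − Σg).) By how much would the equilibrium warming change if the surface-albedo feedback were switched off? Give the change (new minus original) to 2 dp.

-2.48 °C

Original: g = 0.607, ΔT = 4.42/(1−0.607) = 11.2468 °C.
Without surface-albedo: g' = 0.496, ΔT' = 4.42/(1−0.496) = 8.7698 °C.
Change = 8.7698 − 11.2468 = -2.48 °C.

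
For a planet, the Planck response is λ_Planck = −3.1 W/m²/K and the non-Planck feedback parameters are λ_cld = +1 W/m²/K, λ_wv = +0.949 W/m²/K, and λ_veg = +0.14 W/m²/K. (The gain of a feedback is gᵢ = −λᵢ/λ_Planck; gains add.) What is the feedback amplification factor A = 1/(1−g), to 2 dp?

Convert to gains: g_cld = 1/3.1 = 0.3226; g_wv = 0.949/3.1 = 0.3061; g_veg = 0.14/3.1 = 0.04516.
Total gain g = 0.67386.
A = 1/(1 − 0.67386) = 3.07.

3.07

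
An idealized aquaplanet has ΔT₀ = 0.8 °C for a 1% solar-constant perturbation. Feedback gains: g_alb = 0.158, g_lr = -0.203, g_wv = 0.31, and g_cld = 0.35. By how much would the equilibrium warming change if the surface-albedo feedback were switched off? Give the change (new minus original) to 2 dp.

-0.60 °C

Original: g = 0.615, ΔT = 0.8/(1−0.615) = 2.0779 °C.
Without surface-albedo: g' = 0.457, ΔT' = 0.8/(1−0.457) = 1.4733 °C.
Change = 1.4733 − 2.0779 = -0.60 °C.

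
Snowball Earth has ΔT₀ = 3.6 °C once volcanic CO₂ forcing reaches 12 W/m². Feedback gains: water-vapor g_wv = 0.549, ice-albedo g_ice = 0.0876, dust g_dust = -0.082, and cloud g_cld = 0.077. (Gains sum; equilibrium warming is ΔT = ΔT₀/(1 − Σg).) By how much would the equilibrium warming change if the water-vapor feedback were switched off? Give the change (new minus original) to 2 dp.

Original: g = 0.6316, ΔT = 3.6/(1−0.6316) = 9.7720 °C.
Without water-vapor: g' = 0.0826, ΔT' = 3.6/(1−0.0826) = 3.9241 °C.
Change = 3.9241 − 9.7720 = -5.85 °C.

-5.85 °C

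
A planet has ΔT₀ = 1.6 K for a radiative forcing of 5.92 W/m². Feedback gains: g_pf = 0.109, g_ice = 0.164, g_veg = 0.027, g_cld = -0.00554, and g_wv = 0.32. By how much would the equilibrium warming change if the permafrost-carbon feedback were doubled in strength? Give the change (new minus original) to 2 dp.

Original: g = 0.61446, ΔT = 1.6/(1−0.61446) = 4.1500 K.
With doubled permafrost-carbon: g' = 0.72346, ΔT' = 1.6/(1−0.72346) = 5.7858 K.
Change = 5.7858 − 4.1500 = 1.64 K.

1.64 K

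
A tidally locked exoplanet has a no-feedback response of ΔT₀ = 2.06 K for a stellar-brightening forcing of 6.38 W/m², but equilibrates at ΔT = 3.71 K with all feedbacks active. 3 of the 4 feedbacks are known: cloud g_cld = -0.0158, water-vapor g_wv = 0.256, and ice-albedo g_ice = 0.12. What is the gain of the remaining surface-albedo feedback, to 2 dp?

Amplification A = ΔT/ΔT₀ = 3.71/2.06 = 1.801.
Total gain g = 1 − 1/A = 1 − 1/1.801 = 0.4448.
Known gains sum to -0.0158 + 0.256 + 0.12 = 0.3602.
g_alb = 0.4448 − 0.3602 = 0.08.

0.08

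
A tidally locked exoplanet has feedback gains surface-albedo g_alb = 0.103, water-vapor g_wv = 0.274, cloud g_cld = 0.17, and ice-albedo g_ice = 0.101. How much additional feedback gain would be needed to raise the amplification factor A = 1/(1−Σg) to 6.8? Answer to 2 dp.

Current total gain = 0.648.
Target gain for A = 6.8: g* = 1 − 1/6.8 = 0.8529.
Additional gain needed = 0.8529 − 0.648 = 0.20.

0.20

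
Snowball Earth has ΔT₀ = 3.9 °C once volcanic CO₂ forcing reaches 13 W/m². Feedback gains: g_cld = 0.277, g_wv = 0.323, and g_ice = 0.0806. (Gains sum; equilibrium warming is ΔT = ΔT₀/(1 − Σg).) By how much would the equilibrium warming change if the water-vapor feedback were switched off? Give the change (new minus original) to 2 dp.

-6.14 °C

Original: g = 0.6806, ΔT = 3.9/(1−0.6806) = 12.2104 °C.
Without water-vapor: g' = 0.3576, ΔT' = 3.9/(1−0.3576) = 6.0710 °C.
Change = 6.0710 − 12.2104 = -6.14 °C.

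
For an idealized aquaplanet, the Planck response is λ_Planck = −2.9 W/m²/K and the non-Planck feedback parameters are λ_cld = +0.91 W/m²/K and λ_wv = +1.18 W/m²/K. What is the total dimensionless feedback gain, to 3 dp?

Convert to gains: g_cld = 0.91/2.9 = 0.3138; g_wv = 1.18/2.9 = 0.4069.
Total gain g = 0.7207.

0.721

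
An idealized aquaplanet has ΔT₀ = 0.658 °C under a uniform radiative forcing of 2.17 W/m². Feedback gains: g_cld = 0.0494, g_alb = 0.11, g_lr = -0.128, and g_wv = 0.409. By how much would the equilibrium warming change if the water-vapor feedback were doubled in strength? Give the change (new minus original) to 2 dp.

Original: g = 0.4404, ΔT = 0.658/(1−0.4404) = 1.1758 °C.
With doubled water-vapor: g' = 0.8494, ΔT' = 0.658/(1−0.8494) = 4.3692 °C.
Change = 4.3692 − 1.1758 = 3.19 °C.

3.19 °C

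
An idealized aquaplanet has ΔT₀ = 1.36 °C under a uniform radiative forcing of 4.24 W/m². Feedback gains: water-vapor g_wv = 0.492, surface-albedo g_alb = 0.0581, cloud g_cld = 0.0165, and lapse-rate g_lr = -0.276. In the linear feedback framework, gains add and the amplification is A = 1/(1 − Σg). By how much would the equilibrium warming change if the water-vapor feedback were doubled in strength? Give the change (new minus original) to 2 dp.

Original: g = 0.2906, ΔT = 1.36/(1−0.2906) = 1.9171 °C.
With doubled water-vapor: g' = 0.7826, ΔT' = 1.36/(1−0.7826) = 6.2557 °C.
Change = 6.2557 − 1.9171 = 4.34 °C.

4.34 °C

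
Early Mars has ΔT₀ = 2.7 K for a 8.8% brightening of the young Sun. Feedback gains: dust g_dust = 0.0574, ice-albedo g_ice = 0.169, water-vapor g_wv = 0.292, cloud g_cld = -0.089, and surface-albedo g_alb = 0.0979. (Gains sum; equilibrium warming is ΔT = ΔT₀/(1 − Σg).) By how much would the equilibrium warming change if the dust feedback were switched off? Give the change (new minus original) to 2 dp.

-0.62 K

Original: g = 0.5273, ΔT = 2.7/(1−0.5273) = 5.7119 K.
Without dust: g' = 0.4699, ΔT' = 2.7/(1−0.4699) = 5.0934 K.
Change = 5.0934 − 5.7119 = -0.62 K.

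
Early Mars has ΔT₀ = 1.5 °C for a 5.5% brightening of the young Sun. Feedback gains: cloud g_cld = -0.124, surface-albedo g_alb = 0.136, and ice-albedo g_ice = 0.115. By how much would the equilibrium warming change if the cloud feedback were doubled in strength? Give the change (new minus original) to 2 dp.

Original: g = 0.127, ΔT = 1.5/(1−0.127) = 1.7182 °C.
With doubled cloud: g' = 0.003, ΔT' = 1.5/(1−0.003) = 1.5045 °C.
Change = 1.5045 − 1.7182 = -0.21 °C.

-0.21 °C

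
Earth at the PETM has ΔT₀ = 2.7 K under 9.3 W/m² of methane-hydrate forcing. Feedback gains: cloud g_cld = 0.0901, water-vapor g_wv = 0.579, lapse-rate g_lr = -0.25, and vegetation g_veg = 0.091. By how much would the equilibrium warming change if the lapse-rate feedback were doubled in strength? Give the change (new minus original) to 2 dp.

Original: g = 0.5101, ΔT = 2.7/(1−0.5101) = 5.5113 K.
With doubled lapse-rate: g' = 0.2601, ΔT' = 2.7/(1−0.2601) = 3.6491 K.
Change = 3.6491 − 5.5113 = -1.86 K.

-1.86 K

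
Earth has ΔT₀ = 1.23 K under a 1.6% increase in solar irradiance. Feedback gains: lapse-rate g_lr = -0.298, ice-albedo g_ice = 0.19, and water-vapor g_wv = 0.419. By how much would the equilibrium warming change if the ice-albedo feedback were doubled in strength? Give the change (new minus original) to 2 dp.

0.68 K

Original: g = 0.311, ΔT = 1.23/(1−0.311) = 1.7852 K.
With doubled ice-albedo: g' = 0.501, ΔT' = 1.23/(1−0.501) = 2.4649 K.
Change = 2.4649 − 1.7852 = 0.68 K.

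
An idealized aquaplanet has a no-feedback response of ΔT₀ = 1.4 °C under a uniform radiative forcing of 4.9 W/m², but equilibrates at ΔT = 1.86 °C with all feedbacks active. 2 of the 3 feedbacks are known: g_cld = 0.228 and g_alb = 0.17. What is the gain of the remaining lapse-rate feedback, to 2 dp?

-0.15

Amplification A = ΔT/ΔT₀ = 1.86/1.4 = 1.329.
Total gain g = 1 − 1/A = 1 − 1/1.329 = 0.2476.
Known gains sum to 0.228 + 0.17 = 0.398.
g_lr = 0.2476 − 0.398 = -0.15.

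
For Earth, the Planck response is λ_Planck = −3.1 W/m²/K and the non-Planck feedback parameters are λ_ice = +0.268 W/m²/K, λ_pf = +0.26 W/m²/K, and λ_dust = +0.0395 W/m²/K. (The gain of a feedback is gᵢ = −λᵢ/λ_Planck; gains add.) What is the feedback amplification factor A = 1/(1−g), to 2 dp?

Convert to gains: g_ice = 0.268/3.1 = 0.08645; g_pf = 0.26/3.1 = 0.08387; g_dust = 0.0395/3.1 = 0.01274.
Total gain g = 0.18306.
A = 1/(1 − 0.18306) = 1.22.

1.22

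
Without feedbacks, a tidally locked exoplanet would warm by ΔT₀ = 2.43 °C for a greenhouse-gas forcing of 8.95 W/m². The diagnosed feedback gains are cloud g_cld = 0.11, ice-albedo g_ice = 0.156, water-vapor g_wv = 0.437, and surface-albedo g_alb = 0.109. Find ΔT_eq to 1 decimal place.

Total gain g = 0.11 + 0.156 + 0.437 + 0.109 = 0.812.
Amplification A = 1/(1 − 0.812) = 5.319.
ΔT = 2.43 × 5.319 = 12.9 °C.

12.9 °C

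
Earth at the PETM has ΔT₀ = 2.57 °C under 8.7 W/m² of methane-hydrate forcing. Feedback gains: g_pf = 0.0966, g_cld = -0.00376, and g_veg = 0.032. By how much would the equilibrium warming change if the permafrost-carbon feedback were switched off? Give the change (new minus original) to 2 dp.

-0.29 °C

Original: g = 0.12484, ΔT = 2.57/(1−0.12484) = 2.9366 °C.
Without permafrost-carbon: g' = 0.02824, ΔT' = 2.57/(1−0.02824) = 2.6447 °C.
Change = 2.6447 − 2.9366 = -0.29 °C.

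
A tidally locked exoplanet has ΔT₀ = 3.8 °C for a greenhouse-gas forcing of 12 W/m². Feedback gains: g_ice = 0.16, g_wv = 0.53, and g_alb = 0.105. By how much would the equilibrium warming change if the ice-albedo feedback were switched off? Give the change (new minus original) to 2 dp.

Original: g = 0.795, ΔT = 3.8/(1−0.795) = 18.5366 °C.
Without ice-albedo: g' = 0.635, ΔT' = 3.8/(1−0.635) = 10.4110 °C.
Change = 10.4110 − 18.5366 = -8.13 °C.

-8.13 °C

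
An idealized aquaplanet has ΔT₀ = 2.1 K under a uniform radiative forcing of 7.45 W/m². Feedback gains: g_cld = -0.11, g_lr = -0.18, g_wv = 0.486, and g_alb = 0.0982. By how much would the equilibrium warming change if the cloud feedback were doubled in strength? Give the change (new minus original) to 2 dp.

Original: g = 0.2942, ΔT = 2.1/(1−0.2942) = 2.9753 K.
With doubled cloud: g' = 0.1842, ΔT' = 2.1/(1−0.1842) = 2.5742 K.
Change = 2.5742 − 2.9753 = -0.40 K.

-0.40 K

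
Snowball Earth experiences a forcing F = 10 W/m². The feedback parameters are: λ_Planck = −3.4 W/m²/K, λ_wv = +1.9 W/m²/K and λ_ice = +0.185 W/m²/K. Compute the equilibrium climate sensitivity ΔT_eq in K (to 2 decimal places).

Net feedback parameter λ = (−3.4) + (+1.9) + (+0.185) = -1.315 W/m²/K.
ΔT = −F/λ = −10/(-1.315) = 7.60 K.

7.60 K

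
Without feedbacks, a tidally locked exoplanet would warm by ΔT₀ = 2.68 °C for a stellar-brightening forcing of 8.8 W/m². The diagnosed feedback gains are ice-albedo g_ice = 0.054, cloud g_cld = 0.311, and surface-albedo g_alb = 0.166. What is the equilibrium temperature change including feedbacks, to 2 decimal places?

5.71 °C

Total gain g = 0.054 + 0.311 + 0.166 = 0.531.
Amplification A = 1/(1 − 0.531) = 2.132.
ΔT = 2.68 × 2.132 = 5.71 °C.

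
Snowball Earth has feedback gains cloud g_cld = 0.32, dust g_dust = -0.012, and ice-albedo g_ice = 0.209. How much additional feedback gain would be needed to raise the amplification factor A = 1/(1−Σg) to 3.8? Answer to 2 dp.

0.22

Current total gain = 0.517.
Target gain for A = 3.8: g* = 1 − 1/3.8 = 0.7368.
Additional gain needed = 0.7368 − 0.517 = 0.22.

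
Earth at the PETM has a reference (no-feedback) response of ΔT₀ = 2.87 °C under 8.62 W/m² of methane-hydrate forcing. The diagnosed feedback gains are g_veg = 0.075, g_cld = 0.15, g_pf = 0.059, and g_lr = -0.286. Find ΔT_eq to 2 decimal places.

2.86 °C

Total gain g = 0.075 + 0.15 + 0.059 − 0.286 = -0.002.
Amplification A = 1/(1 + 0.002) = 0.998.
ΔT = 2.87 × 0.998 = 2.86 °C.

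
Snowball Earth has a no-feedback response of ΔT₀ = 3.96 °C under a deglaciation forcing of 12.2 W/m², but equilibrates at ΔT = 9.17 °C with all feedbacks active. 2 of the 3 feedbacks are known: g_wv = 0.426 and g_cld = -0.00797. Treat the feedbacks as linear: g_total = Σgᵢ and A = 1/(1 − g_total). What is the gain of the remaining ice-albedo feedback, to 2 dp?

Amplification A = ΔT/ΔT₀ = 9.17/3.96 = 2.316.
Total gain g = 1 − 1/A = 1 − 1/2.316 = 0.5682.
Known gains sum to 0.426 − 0.00797 = 0.41803.
g_ice = 0.5682 − 0.41803 = 0.15.

0.15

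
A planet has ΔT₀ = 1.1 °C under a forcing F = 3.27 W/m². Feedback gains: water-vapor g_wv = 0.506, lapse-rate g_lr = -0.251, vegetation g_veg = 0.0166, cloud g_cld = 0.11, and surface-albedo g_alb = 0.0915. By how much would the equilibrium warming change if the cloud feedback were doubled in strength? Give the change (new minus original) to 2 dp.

0.55 °C

Original: g = 0.4731, ΔT = 1.1/(1−0.4731) = 2.0877 °C.
With doubled cloud: g' = 0.5831, ΔT' = 1.1/(1−0.5831) = 2.6385 °C.
Change = 2.6385 − 2.0877 = 0.55 °C.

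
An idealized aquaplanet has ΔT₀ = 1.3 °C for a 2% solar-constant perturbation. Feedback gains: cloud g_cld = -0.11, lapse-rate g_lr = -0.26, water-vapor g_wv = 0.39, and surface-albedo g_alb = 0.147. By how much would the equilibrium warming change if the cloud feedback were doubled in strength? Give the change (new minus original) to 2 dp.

-0.18 °C

Original: g = 0.167, ΔT = 1.3/(1−0.167) = 1.5606 °C.
With doubled cloud: g' = 0.057, ΔT' = 1.3/(1−0.057) = 1.3786 °C.
Change = 1.3786 − 1.5606 = -0.18 °C.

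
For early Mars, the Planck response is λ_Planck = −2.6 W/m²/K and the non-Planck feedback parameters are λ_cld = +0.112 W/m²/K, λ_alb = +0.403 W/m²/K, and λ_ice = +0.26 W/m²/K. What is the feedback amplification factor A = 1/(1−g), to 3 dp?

1.425

Convert to gains: g_cld = 0.112/2.6 = 0.04308; g_alb = 0.403/2.6 = 0.155; g_ice = 0.26/2.6 = 0.1.
Total gain g = 0.29808.
A = 1/(1 − 0.29808) = 1.425.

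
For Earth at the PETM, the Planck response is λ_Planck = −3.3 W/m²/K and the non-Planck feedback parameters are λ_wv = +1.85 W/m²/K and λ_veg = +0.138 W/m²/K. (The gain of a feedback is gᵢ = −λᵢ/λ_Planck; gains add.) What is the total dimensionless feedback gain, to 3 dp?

Convert to gains: g_wv = 1.85/3.3 = 0.5606; g_veg = 0.138/3.3 = 0.04182.
Total gain g = 0.60242.

0.602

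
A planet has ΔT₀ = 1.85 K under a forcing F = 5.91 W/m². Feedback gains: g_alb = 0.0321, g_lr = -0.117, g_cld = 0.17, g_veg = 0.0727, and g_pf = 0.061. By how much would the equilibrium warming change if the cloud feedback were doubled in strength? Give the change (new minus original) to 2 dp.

Original: g = 0.2188, ΔT = 1.85/(1−0.2188) = 2.3682 K.
With doubled cloud: g' = 0.3888, ΔT' = 1.85/(1−0.3888) = 3.0268 K.
Change = 3.0268 − 2.3682 = 0.66 K.

0.66 K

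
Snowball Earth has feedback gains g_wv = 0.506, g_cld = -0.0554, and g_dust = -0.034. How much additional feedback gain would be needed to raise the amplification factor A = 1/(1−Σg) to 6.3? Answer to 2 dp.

0.42

Current total gain = 0.4166.
Target gain for A = 6.3: g* = 1 − 1/6.3 = 0.8413.
Additional gain needed = 0.8413 − 0.4166 = 0.42.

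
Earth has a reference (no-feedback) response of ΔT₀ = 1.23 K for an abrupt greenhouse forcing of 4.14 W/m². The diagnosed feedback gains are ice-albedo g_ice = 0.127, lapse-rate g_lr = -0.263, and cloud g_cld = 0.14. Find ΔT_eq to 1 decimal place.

Total gain g = 0.127 − 0.263 + 0.14 = 0.004.
Amplification A = 1/(1 − 0.004) = 1.004.
ΔT = 1.23 × 1.004 = 1.2 K.

1.2 K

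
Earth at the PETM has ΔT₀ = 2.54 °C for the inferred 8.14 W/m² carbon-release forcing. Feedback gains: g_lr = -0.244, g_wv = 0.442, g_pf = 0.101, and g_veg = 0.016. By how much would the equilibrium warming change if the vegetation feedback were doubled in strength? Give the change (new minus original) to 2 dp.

Original: g = 0.315, ΔT = 2.54/(1−0.315) = 3.7080 °C.
With doubled vegetation: g' = 0.331, ΔT' = 2.54/(1−0.331) = 3.7967 °C.
Change = 3.7967 − 3.7080 = 0.09 °C.

0.09 °C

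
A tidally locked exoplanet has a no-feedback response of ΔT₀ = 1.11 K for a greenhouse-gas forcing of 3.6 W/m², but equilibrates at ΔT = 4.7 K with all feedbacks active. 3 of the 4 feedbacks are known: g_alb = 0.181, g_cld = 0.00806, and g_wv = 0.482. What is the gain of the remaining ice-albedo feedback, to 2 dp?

Amplification A = ΔT/ΔT₀ = 4.7/1.11 = 4.234.
Total gain g = 1 − 1/A = 1 − 1/4.234 = 0.7638.
Known gains sum to 0.181 + 0.00806 + 0.482 = 0.67106.
g_ice = 0.7638 − 0.67106 = 0.09.

0.09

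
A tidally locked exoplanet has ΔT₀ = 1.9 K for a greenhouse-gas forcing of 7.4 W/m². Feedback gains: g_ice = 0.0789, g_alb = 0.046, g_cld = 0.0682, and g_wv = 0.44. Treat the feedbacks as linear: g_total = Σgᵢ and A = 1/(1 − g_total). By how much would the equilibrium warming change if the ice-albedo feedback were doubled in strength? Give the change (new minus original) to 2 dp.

1.42 K

Original: g = 0.6331, ΔT = 1.9/(1−0.6331) = 5.1785 K.
With doubled ice-albedo: g' = 0.712, ΔT' = 1.9/(1−0.712) = 6.5972 K.
Change = 6.5972 − 5.1785 = 1.42 K.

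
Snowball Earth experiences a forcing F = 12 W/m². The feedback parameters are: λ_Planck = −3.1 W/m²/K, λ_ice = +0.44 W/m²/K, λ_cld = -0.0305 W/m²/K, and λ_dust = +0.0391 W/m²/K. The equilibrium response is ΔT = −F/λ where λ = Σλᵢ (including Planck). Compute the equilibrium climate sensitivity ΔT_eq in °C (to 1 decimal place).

Net feedback parameter λ = (−3.1) + (+0.44) + (-0.0305) + (+0.0391) = -2.6514 W/m²/K.
ΔT = −F/λ = −12/(-2.6514) = 4.5 °C.

4.5 °C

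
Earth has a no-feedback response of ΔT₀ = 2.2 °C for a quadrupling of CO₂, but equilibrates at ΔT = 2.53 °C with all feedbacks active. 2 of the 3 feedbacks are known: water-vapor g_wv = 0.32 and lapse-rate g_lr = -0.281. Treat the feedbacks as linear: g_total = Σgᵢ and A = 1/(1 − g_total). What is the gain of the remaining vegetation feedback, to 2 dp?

0.09

Amplification A = ΔT/ΔT₀ = 2.53/2.2 = 1.15.
Total gain g = 1 − 1/A = 1 − 1/1.15 = 0.1304.
Known gains sum to 0.32 − 0.281 = 0.039.
g_veg = 0.1304 − 0.039 = 0.09.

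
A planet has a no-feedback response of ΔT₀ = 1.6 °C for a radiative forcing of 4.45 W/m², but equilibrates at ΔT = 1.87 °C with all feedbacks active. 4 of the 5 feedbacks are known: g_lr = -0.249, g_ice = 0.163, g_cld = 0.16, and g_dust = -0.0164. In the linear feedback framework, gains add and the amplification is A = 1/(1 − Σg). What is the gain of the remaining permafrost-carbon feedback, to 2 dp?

0.09

Amplification A = ΔT/ΔT₀ = 1.87/1.6 = 1.169.
Total gain g = 1 − 1/A = 1 − 1/1.169 = 0.1446.
Known gains sum to -0.249 + 0.163 + 0.16 − 0.0164 = 0.0576.
g_pf = 0.1446 − 0.0576 = 0.09.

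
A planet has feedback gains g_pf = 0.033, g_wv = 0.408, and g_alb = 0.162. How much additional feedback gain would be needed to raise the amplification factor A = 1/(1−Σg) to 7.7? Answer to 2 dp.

0.27

Current total gain = 0.603.
Target gain for A = 7.7: g* = 1 − 1/7.7 = 0.8701.
Additional gain needed = 0.8701 − 0.603 = 0.27.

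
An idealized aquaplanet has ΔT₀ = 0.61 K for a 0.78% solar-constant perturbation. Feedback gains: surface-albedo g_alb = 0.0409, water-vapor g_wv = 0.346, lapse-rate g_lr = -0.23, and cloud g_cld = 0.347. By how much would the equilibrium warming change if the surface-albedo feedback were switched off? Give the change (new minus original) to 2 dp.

Original: g = 0.5039, ΔT = 0.61/(1−0.5039) = 1.2296 K.
Without surface-albedo: g' = 0.463, ΔT' = 0.61/(1−0.463) = 1.1359 K.
Change = 1.1359 − 1.2296 = -0.09 K.

-0.09 K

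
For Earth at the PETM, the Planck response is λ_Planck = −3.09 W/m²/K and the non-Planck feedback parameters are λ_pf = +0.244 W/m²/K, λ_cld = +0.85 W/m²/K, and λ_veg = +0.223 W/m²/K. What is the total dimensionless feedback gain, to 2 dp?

0.43

Convert to gains: g_pf = 0.244/3.09 = 0.07896; g_cld = 0.85/3.09 = 0.2751; g_veg = 0.223/3.09 = 0.07217.
Total gain g = 0.42623.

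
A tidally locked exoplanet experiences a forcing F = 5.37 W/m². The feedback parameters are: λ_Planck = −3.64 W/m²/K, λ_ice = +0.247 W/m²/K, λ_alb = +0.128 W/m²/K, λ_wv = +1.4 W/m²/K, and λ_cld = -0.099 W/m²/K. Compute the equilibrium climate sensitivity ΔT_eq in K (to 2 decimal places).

Net feedback parameter λ = (−3.64) + (+0.247) + (+0.128) + (+1.4) + (-0.099) = -1.964 W/m²/K.
ΔT = −F/λ = −5.37/(-1.964) = 2.73 K.

2.73 K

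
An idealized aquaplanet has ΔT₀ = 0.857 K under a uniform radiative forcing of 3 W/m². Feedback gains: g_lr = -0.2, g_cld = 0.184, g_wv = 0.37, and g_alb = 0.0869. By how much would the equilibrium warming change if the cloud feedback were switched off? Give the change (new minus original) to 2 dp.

Original: g = 0.4409, ΔT = 0.857/(1−0.4409) = 1.5328 K.
Without cloud: g' = 0.2569, ΔT' = 0.857/(1−0.2569) = 1.1533 K.
Change = 1.1533 − 1.5328 = -0.38 K.

-0.38 K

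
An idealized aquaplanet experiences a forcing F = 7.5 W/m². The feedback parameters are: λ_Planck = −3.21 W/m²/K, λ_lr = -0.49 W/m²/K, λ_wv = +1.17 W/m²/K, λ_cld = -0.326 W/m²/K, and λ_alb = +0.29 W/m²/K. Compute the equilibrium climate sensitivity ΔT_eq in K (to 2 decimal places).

Net feedback parameter λ = (−3.21) + (-0.49) + (+1.17) + (-0.326) + (+0.29) = -2.566 W/m²/K.
ΔT = −F/λ = −7.5/(-2.566) = 2.92 K.

2.92 K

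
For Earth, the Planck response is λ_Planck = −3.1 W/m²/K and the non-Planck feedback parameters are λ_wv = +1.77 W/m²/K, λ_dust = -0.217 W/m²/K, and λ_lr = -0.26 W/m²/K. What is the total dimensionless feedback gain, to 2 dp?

Convert to gains: g_wv = 1.77/3.1 = 0.571; g_dust = -0.217/3.1 = -0.07; g_lr = -0.26/3.1 = -0.08387.
Total gain g = 0.41713.

0.42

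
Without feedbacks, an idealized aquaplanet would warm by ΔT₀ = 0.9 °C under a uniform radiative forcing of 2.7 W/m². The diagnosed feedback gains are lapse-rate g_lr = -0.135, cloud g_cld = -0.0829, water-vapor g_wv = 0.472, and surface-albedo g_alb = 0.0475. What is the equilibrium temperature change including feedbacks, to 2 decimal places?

Total gain g = -0.135 − 0.0829 + 0.472 + 0.0475 = 0.3016.
Amplification A = 1/(1 − 0.3016) = 1.432.
ΔT = 0.9 × 1.432 = 1.29 °C.

1.29 °C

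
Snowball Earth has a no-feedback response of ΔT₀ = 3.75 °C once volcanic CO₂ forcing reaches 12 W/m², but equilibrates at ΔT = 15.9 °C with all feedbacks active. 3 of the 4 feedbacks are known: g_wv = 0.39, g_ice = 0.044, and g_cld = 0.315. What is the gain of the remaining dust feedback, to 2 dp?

0.02

Amplification A = ΔT/ΔT₀ = 15.9/3.75 = 4.24.
Total gain g = 1 − 1/A = 1 − 1/4.24 = 0.7642.
Known gains sum to 0.39 + 0.044 + 0.315 = 0.749.
g_dust = 0.7642 − 0.749 = 0.02.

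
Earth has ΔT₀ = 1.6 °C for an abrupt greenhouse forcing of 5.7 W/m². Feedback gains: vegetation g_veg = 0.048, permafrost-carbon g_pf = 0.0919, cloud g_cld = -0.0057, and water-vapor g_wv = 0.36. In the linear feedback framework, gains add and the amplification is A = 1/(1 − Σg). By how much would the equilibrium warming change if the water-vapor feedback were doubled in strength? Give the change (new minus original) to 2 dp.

Original: g = 0.4942, ΔT = 1.6/(1−0.4942) = 3.1633 °C.
With doubled water-vapor: g' = 0.8542, ΔT' = 1.6/(1−0.8542) = 10.9739 °C.
Change = 10.9739 − 3.1633 = 7.81 °C.

7.81 °C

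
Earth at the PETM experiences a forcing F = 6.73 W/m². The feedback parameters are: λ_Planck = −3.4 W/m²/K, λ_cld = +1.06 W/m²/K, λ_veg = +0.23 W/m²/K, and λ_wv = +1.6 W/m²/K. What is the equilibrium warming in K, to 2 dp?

Net feedback parameter λ = (−3.4) + (+1.06) + (+0.23) + (+1.6) = -0.51 W/m²/K.
ΔT = −F/λ = −6.73/(-0.51) = 13.20 K.

13.20 K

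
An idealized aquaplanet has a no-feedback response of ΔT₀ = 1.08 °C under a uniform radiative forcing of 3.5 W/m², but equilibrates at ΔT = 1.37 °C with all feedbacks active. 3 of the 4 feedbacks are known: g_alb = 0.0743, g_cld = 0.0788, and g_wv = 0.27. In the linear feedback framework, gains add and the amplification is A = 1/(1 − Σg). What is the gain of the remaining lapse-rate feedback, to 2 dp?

-0.21

Amplification A = ΔT/ΔT₀ = 1.37/1.08 = 1.269.
Total gain g = 1 − 1/A = 1 − 1/1.269 = 0.212.
Known gains sum to 0.0743 + 0.0788 + 0.27 = 0.4231.
g_lr = 0.212 − 0.4231 = -0.21.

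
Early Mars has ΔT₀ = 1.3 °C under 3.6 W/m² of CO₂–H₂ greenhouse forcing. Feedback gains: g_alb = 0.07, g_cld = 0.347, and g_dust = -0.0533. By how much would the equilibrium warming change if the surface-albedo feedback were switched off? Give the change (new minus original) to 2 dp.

Original: g = 0.3637, ΔT = 1.3/(1−0.3637) = 2.0431 °C.
Without surface-albedo: g' = 0.2937, ΔT' = 1.3/(1−0.2937) = 1.8406 °C.
Change = 1.8406 − 2.0431 = -0.20 °C.

-0.20 °C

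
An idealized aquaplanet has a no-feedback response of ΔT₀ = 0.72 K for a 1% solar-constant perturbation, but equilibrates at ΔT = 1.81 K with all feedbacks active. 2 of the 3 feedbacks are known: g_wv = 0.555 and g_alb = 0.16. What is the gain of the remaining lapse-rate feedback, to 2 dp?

-0.11

Amplification A = ΔT/ΔT₀ = 1.81/0.72 = 2.514.
Total gain g = 1 − 1/A = 1 − 1/2.514 = 0.6022.
Known gains sum to 0.555 + 0.16 = 0.715.
g_lr = 0.6022 − 0.715 = -0.11.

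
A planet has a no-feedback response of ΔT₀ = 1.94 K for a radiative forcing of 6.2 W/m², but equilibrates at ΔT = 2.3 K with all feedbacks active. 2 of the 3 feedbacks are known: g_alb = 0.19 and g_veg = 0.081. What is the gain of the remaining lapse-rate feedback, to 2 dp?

Amplification A = ΔT/ΔT₀ = 2.3/1.94 = 1.186.
Total gain g = 1 − 1/A = 1 − 1/1.186 = 0.1568.
Known gains sum to 0.19 + 0.081 = 0.271.
g_lr = 0.1568 − 0.271 = -0.11.

-0.11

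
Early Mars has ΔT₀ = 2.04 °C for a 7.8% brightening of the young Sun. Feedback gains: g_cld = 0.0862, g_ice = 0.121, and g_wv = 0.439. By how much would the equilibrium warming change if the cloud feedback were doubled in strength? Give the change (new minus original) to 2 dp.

1.86 °C

Original: g = 0.6462, ΔT = 2.04/(1−0.6462) = 5.7660 °C.
With doubled cloud: g' = 0.7324, ΔT' = 2.04/(1−0.7324) = 7.6233 °C.
Change = 7.6233 − 5.7660 = 1.86 °C.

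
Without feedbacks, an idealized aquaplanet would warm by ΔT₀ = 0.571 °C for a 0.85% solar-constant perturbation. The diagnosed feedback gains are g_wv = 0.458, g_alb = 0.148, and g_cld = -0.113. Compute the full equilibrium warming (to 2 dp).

Total gain g = 0.458 + 0.148 − 0.113 = 0.493.
Amplification A = 1/(1 − 0.493) = 1.972.
ΔT = 0.571 × 1.972 = 1.13 °C.

1.13 °C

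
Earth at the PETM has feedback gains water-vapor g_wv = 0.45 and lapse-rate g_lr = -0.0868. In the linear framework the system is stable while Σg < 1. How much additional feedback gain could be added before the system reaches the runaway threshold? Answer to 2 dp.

Current total gain = 0.45 − 0.0868 = 0.3632.
Margin to runaway = 1 − 0.3632 = 0.64.

0.64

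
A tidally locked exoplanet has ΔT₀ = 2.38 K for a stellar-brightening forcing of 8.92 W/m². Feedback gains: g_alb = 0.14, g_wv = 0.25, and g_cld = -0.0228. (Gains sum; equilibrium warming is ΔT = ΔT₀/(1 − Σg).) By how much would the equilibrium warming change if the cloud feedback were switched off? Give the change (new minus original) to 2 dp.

0.14 K

Original: g = 0.3672, ΔT = 2.38/(1−0.3672) = 3.7611 K.
Without cloud: g' = 0.39, ΔT' = 2.38/(1−0.39) = 3.9016 K.
Change = 3.9016 − 3.7611 = 0.14 K.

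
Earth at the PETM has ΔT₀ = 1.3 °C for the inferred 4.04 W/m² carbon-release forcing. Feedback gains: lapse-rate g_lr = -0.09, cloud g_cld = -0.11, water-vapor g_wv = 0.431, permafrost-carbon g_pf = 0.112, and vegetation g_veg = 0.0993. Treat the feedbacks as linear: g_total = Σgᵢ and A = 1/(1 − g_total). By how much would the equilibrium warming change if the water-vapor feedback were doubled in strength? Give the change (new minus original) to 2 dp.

7.93 °C

Original: g = 0.4423, ΔT = 1.3/(1−0.4423) = 2.3310 °C.
With doubled water-vapor: g' = 0.8733, ΔT' = 1.3/(1−0.8733) = 10.2605 °C.
Change = 10.2605 − 2.3310 = 7.93 °C.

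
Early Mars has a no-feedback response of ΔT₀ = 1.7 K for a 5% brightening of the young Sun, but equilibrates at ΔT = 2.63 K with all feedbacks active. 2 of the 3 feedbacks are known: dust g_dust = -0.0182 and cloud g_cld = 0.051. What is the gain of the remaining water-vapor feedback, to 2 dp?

0.32

Amplification A = ΔT/ΔT₀ = 2.63/1.7 = 1.547.
Total gain g = 1 − 1/A = 1 − 1/1.547 = 0.3536.
Known gains sum to -0.0182 + 0.051 = 0.0328.
g_wv = 0.3536 − 0.0328 = 0.32.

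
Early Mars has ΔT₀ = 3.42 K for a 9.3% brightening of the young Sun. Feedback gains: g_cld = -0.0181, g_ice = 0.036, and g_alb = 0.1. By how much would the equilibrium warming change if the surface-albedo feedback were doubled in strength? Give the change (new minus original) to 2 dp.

Original: g = 0.1179, ΔT = 3.42/(1−0.1179) = 3.8771 K.
With doubled surface-albedo: g' = 0.2179, ΔT' = 3.42/(1−0.2179) = 4.3728 K.
Change = 4.3728 − 3.8771 = 0.50 K.

0.50 K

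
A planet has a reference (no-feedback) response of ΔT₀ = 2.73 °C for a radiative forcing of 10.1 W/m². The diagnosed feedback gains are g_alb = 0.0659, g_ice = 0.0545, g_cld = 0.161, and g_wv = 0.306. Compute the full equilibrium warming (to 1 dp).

6.6 °C

Total gain g = 0.0659 + 0.0545 + 0.161 + 0.306 = 0.5874.
Amplification A = 1/(1 − 0.5874) = 2.424.
ΔT = 2.73 × 2.424 = 6.6 °C.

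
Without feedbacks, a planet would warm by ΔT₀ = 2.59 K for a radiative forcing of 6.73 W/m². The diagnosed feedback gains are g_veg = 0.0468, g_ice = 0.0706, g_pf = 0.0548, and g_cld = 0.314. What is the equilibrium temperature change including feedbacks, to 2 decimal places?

Total gain g = 0.0468 + 0.0706 + 0.0548 + 0.314 = 0.4862.
Amplification A = 1/(1 − 0.4862) = 1.946.
ΔT = 2.59 × 1.946 = 5.04 K.

5.04 K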